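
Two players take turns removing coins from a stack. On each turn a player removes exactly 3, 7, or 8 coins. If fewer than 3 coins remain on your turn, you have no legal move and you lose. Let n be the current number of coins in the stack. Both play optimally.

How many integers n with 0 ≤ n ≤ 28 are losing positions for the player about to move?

12

Use the standard recursion: the mover loses at a terminal position; elsewhere, the mover wins exactly when some move hands the opponent an L position.
n=0: no move → L
n=1: no move → L
n=2: no move → L
n=3: reaches L-position 0 → W
n=4: reaches L-position 1 → W
n=5: reaches L-position 2 → W
n=6: only reaches 3(W), which is W → L
n=7: reaches L-position 0 → W
n=8: reaches L-position 1 → W
n=9: reaches L-position 6 → W
n=10: reaches L-position 2 → W
n=11: only reaches 8(W), 4(W), 3(W), all W → L
n=12: only reaches 9(W), 5(W), 4(W), all W → L
n=13: reaches L-position 6 → W
n=14: reaches L-position 11 → W
n=15: reaches L-position 12 → W
n=16: only reaches 13(W), 9(W), 8(W), all W → L
n=17: only reaches 14(W), 10(W), 9(W), all W → L
n=18: reaches L-position 11 → W
n=19: reaches L-position 16 → W
n=20: reaches L-position 17 → W
n=21: only reaches 18(W), 14(W), 13(W), all W → L
n=22: only reaches 19(W), 15(W), 14(W), all W → L
n=23: reaches L-position 16 → W
n=24: reaches L-position 21 → W
n=25: reaches L-position 22 → W
n=26: only reaches 23(W), 19(W), 18(W), all W → L
n=27: only reaches 24(W), 20(W), 19(W), all W → L
n=28: reaches L-position 21 → W
L entries with 0 ≤ n ≤ 28: n = 0, 1, 2, 6, 11, 12, 16, 17, 21, 22, 26, 27; that makes 12.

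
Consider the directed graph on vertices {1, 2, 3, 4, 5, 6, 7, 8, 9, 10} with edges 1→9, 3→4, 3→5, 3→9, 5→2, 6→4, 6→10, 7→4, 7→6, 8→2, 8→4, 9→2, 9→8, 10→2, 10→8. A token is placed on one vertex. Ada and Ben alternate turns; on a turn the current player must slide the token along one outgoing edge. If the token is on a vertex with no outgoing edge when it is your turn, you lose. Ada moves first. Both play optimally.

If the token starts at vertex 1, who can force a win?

Work bottom-up. With no move the player to move loses. Otherwise the position is W if at least one move leads to an L position for the opponent, and L if every move leads to a W.
Every edge goes from a vertex to one that appears earlier in the order 2, 4, 8, 9, 10, 5, 6, 7, 3, 1, so processing vertices in that order labels each vertex after all of its successors.
2: no outgoing edge → L
4: no outgoing edge → L
8: can move to 4, which is L ⇒ W
9: can move to 2, which is L ⇒ W
10: can move to 2, which is L ⇒ W
5: can move to 2, which is L ⇒ W
6: can move to 4, which is L ⇒ W
7: can move to 4, which is L ⇒ W
3: can move to 4, which is L ⇒ W
1: the only move is to 9(W), a W ⇒ L
Every move from 1 reaches a W position, so the mover loses.

Ben wins.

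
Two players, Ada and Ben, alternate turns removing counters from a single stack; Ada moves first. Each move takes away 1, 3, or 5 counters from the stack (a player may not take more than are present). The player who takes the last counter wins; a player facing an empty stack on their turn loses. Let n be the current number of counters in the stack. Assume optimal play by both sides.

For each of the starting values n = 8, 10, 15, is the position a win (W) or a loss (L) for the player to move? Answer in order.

8: L, 10: L, 15: W

Positions with no move are L. A position that does have a move is losing for the player to move precisely when every available move leads to a winning position for the opponent. Fill in the labels:
n=0: no move → L
n=1: can move to 0, which is L ⇒ W
n=2: the only move is to 1(W), a W ⇒ L
n=3: can move to 2, which is L ⇒ W
n=4: moves to 3(W), 1(W); every one is W ⇒ L
n=5: can move to 4, which is L ⇒ W
n=6: moves to 5(W), 3(W), 1(W); every one is W ⇒ L
n=7: can move to 6, which is L ⇒ W
n=8: moves to 7(W), 5(W), 3(W); every one is W ⇒ L
n=9: can move to 8, which is L ⇒ W
n=10: moves to 9(W), 7(W), 5(W); every one is W ⇒ L
n=11: can move to 10, which is L ⇒ W
n=12: moves to 11(W), 9(W), 7(W); every one is W ⇒ L
n=13: can move to 12, which is L ⇒ W
n=14: moves to 13(W), 11(W), 9(W); every one is W ⇒ L
n=15: can move to 14, which is L ⇒ W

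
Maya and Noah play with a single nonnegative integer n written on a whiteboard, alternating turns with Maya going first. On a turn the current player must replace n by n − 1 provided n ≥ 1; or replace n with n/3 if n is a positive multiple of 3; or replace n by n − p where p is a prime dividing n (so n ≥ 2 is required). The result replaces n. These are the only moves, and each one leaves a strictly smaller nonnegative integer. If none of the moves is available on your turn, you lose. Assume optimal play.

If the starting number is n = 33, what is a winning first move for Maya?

Move to 22.

Positions with no move are L. A position that does have a move is losing for the player to move precisely when every available move leads to a winning position for the opponent. Fill in the labels:
n=0: no move → L
n=1: can move to 0, which is L ⇒ W
n=2: can move to 0, which is L ⇒ W
n=3: can move to 0, which is L ⇒ W
n=4: moves to 2(W), 3(W); every one is W ⇒ L
n=5: can move to 0, which is L ⇒ W
n=6: can move to 4, which is L ⇒ W
n=7: can move to 0, which is L ⇒ W
n=8: moves to 6(W), 7(W); every one is W ⇒ L
n=9: can move to 8, which is L ⇒ W
n=10: can move to 8, which is L ⇒ W
n=11: can move to 0, which is L ⇒ W
n=12: can move to 4, which is L ⇒ W
n=13: can move to 0, which is L ⇒ W
n=14: moves to 7(W), 12(W), 13(W); every one is W ⇒ L
n=15: can move to 14, which is L ⇒ W
n=16: can move to 14, which is L ⇒ W
n=17: can move to 0, which is L ⇒ W
n=18: moves to 6(W), 15(W), 16(W), 17(W); every one is W ⇒ L
n=19: can move to 0, which is L ⇒ W
n=20: can move to 18, which is L ⇒ W
n=21: can move to 14, which is L ⇒ W
n=22: moves to 11(W), 20(W), 21(W); every one is W ⇒ L
n=23: can move to 0, which is L ⇒ W
n=24: can move to 8, which is L ⇒ W
n=25: moves to 20(W), 24(W); every one is W ⇒ L
n=26: can move to 25, which is L ⇒ W
n=27: moves to 9(W), 24(W), 26(W); every one is W ⇒ L
n=28: can move to 27, which is L ⇒ W
n=29: can move to 0, which is L ⇒ W
n=30: can move to 25, which is L ⇒ W
n=31: can move to 0, which is L ⇒ W
n=32: moves to 30(W), 31(W); every one is W ⇒ L
n=33: can move to 22, which is L ⇒ W
From 33, the L positions reachable in one move are: 22, 32. Any move reaching one of these is winning.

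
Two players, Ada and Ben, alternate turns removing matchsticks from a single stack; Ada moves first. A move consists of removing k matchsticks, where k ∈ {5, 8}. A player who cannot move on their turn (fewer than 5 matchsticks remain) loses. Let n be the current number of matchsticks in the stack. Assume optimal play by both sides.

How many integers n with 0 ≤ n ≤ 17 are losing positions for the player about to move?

10

Build the W/L table. Terminal = L. A non-terminal position is W if it has a move to some L; otherwise it is L.
n=0: no move → L
n=1: no move → L
n=2: no move → L
n=3: no move → L
n=4: no move → L
n=5: →0(L), so W
n=6: →1(L), so W
n=7: →2(L), so W
n=8: →3(L), so W
n=9: →4(L), so W
n=10: →2(L), so W
n=11: →3(L), so W
n=12: →4(L), so W
n=13: →8(W), 5(W) — all W, so L
n=14: →9(W), 6(W) — all W, so L
n=15: →10(W), 7(W) — all W, so L
n=16: →11(W), 8(W) — all W, so L
n=17: →12(W), 9(W) — all W, so L
L entries with 0 ≤ n ≤ 17: n = 0, 1, 2, 3, 4, 13, 14, 15, 16, 17; that makes 10.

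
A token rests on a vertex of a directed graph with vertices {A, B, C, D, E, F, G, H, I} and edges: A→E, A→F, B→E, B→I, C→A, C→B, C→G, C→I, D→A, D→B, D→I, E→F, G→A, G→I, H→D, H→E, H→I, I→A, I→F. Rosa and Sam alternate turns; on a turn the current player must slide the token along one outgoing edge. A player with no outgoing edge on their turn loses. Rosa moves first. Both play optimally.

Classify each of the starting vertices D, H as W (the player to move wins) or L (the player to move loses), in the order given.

Work bottom-up. With no move the player to move loses. Otherwise the position is W if at least one move leads to an L position for the opponent, and L if every move leads to a W.
Every edge goes from a vertex to one that appears earlier in the order F, E, A, I, B, G, D, H, C, so processing vertices in that order labels each vertex after all of its successors.
F: no outgoing edge → L
E: reaches L-position F → W
A: reaches L-position F → W
I: reaches L-position F → W
B: only reaches I(W), E(W), all W → L
G: only reaches I(W), A(W), all W → L
D: reaches L-position B → W
H: only reaches D(W), I(W), E(W), all W → L
C: reaches L-position G → W

D: W, H: L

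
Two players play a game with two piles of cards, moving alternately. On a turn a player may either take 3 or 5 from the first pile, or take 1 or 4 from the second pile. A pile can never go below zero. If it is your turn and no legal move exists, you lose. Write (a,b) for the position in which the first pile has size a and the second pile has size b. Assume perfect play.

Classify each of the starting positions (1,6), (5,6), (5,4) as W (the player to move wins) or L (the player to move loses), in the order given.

(1,6): W, (5,6): L, (5,4): W

Use the standard recursion: the mover loses at a terminal position; elsewhere, the mover wins exactly when some move hands the opponent an L position.
No move ever increases a pile, so every position that can arise here has a ≤ 5 and b ≤ 6; it is enough to label the cells with 0 ≤ a ≤ 5 and 0 ≤ b ≤ 6.
Every move lowers a or b (never raises either), so fill the grid row by row in increasing a, and left to right within a row: each cell's successors are then already labelled.
      b=0  b=1  b=2  b=3  b=4  b=5  b=6
a=0:    L    W    L    W    W    L    W
a=1:    L    W    L    W    W    L    W
a=2:    L    W    L    W    W    L    W
a=3:    W    L    W    L    W    W    L
a=4:    W    L    W    L    W    W    L
a=5:    W    L    W    L    W    W    L
Cells with no legal move (terminal, hence L): (0,0), (1,0), (2,0).
The remaining L cells, each justified by listing all of its moves:
(0,2): →(0,1)(W) only, which is W, so L
(0,5): →(0,4)(W), (0,1)(W) — all W, so L
(1,2): →(1,1)(W) only, which is W, so L
(1,5): →(1,4)(W), (1,1)(W) — all W, so L
(2,2): →(2,1)(W) only, which is W, so L
(2,5): →(2,4)(W), (2,1)(W) — all W, so L
(3,1): →(0,1)(W), (3,0)(W) — all W, so L
(3,3): →(0,3)(W), (3,2)(W) — all W, so L
(3,6): →(0,6)(W), (3,5)(W), (3,2)(W) — all W, so L
(4,1): →(1,1)(W), (4,0)(W) — all W, so L
(4,3): →(1,3)(W), (4,2)(W) — all W, so L
(4,6): →(1,6)(W), (4,5)(W), (4,2)(W) — all W, so L
(5,1): →(2,1)(W), (0,1)(W), (5,0)(W) — all W, so L
(5,3): →(2,3)(W), (0,3)(W), (5,2)(W) — all W, so L
(5,6): →(2,6)(W), (0,6)(W), (5,5)(W), (5,2)(W) — all W, so L
Every other cell has at least one move into one of the L cells above, so it is W.
(1,6): the move to (1,5) reaches an L cell, so W
(5,6): one of the L cells justified above, so L
(5,4): the move to (5,3) reaches an L cell, so W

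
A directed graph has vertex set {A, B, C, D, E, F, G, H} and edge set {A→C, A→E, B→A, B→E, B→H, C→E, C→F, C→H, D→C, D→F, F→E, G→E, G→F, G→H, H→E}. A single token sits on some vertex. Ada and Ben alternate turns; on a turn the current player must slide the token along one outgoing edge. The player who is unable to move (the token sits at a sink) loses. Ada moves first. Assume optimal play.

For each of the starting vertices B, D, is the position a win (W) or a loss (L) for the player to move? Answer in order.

Classify positions by backward induction: terminal positions (no move available) are L. From any other position, the mover wins iff some move reaches an L.
Every edge goes from a vertex to one that appears earlier in the order E, F, H, C, D, A, G, B, so processing vertices in that order labels each vertex after all of its successors.
E: no outgoing edge → L
F: W (go to E, an L position)
H: W (go to E, an L position)
C: W (go to E, an L position)
D: L (options C(W), F(W) are all W)
A: W (go to E, an L position)
G: W (go to E, an L position)
B: W (go to E, an L position)

B: W, D: L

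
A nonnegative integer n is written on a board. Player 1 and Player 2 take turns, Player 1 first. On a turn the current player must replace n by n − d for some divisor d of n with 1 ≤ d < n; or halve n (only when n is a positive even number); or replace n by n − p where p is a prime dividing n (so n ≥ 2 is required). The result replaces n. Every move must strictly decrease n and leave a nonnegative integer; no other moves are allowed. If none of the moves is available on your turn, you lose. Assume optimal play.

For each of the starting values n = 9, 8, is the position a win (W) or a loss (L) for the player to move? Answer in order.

Positions with no move are L. A position that does have a move is losing for the player to move precisely when every available move leads to a winning position for the opponent. Fill in the labels:
n=0: no move → L
n=1: no move → L
n=2: →0(L), so W
n=3: →0(L), so W
n=4: →2(W), 3(W) — all W, so L
n=5: →0(L), so W
n=6: →4(L), so W
n=7: →0(L), so W
n=8: →4(L), so W
n=9: →6(W), 8(W) — all W, so L

9: L, 8: W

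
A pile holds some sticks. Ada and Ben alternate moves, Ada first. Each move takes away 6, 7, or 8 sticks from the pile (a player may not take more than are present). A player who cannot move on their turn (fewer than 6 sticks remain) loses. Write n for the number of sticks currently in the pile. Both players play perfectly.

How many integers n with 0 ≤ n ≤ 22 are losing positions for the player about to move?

Compute win/loss labels from the base case upward. A position with no move is L. Any other position is W if it can reach an L in one move, else L.
n=0: no move → L
n=1: no move → L
n=2: no move → L
n=3: no move → L
n=4: no move → L
n=5: no move → L
n=6: →0(L), so W
n=7: →1(L), so W
n=8: →2(L), so W
n=9: →3(L), so W
n=10: →4(L), so W
n=11: →5(L), so W
n=12: →5(L), so W
n=13: →5(L), so W
n=14: →8(W), 7(W), 6(W) — all W, so L
n=15: →9(W), 8(W), 7(W) — all W, so L
n=16: →10(W), 9(W), 8(W) — all W, so L
n=17: →11(W), 10(W), 9(W) — all W, so L
n=18: →12(W), 11(W), 10(W) — all W, so L
n=19: →13(W), 12(W), 11(W) — all W, so L
n=20: →14(L), so W
n=21: →15(L), so W
n=22: →16(L), so W
L entries with 0 ≤ n ≤ 22: n = 0, 1, 2, 3, 4, 5, 14, 15, 16, 17, 18, 19; that makes 12.

12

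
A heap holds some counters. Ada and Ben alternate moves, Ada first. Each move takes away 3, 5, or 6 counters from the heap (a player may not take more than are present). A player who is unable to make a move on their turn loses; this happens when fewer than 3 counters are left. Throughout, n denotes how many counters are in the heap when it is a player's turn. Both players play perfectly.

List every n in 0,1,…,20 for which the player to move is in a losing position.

0, 1, 2, 9, 10, 11, 18, 19, 20

Use the standard recursion: the mover loses at a terminal position; elsewhere, the mover wins exactly when some move hands the opponent an L position.
n=0: no move → L
n=1: no move → L
n=2: no move → L
n=3: →0(L), so W
n=4: →1(L), so W
n=5: →2(L), so W
n=6: →1(L), so W
n=7: →2(L), so W
n=8: →2(L), so W
n=9: →6(W), 4(W), 3(W) — all W, so L
n=10: →7(W), 5(W), 4(W) — all W, so L
n=11: →8(W), 6(W), 5(W) — all W, so L
n=12: →9(L), so W
n=13: →10(L), so W
n=14: →11(L), so W
n=15: →10(L), so W
n=16: →11(L), so W
n=17: →11(L), so W
n=18: →15(W), 13(W), 12(W) — all W, so L
n=19: →16(W), 14(W), 13(W) — all W, so L
n=20: →17(W), 15(W), 14(W) — all W, so L
The losing starting values of n are exactly the entries labelled L in this table (9 of them).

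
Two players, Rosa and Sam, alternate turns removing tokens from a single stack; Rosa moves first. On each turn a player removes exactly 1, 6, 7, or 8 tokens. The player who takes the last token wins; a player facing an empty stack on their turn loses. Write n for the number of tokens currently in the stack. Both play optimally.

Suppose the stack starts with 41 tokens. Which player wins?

Sam wins.

Label each position W (a win for the player to move) or L (a loss). A position with no legal move is L; any other position is W exactly when some move reaches an L, and L when every move reaches a W.
n=0: no move → L
n=1: →0(L), so W
n=2: →1(W) only, which is W, so L
n=3: →2(L), so W
n=4: →3(W) only, which is W, so L
n=5: →4(L), so W
n=6: →0(L), so W
n=7: →0(L), so W
n=8: →2(L), so W
n=9: →2(L), so W
n=10: →4(L), so W
n=11: →4(L), so W
n=12: →4(L), so W
n=13: →12(W), 7(W), 6(W), 5(W) — all W, so L
n=14: →13(L), so W
n=15: →14(W), 9(W), 8(W), 7(W) — all W, so L
n=16: →15(L), so W
n=17: →16(W), 11(W), 10(W), 9(W) — all W, so L
n=18: →17(L), so W
n=19: →13(L), so W
n=20: →13(L), so W
n=21: →15(L), so W
n=22: →15(L), so W
n=23: →17(L), so W
n=24: →17(L), so W
n=25: →17(L), so W
n=26: →25(W), 20(W), 19(W), 18(W) — all W, so L
n=27: →26(L), so W
n=28: →27(W), 22(W), 21(W), 20(W) — all W, so L
n=29: →28(L), so W
n=30: →29(W), 24(W), 23(W), 22(W) — all W, so L
n=31: →30(L), so W
n=32: →26(L), so W
n=33: →26(L), so W
n=34: →28(L), so W
n=35: →28(L), so W
n=36: →30(L), so W
n=37: →30(L), so W
n=38: →30(L), so W
n=39: →38(W), 33(W), 32(W), 31(W) — all W, so L
n=40: →39(L), so W
n=41: →40(W), 35(W), 34(W), 33(W) — all W, so L
Every move from 41 reaches a W position, so the mover loses.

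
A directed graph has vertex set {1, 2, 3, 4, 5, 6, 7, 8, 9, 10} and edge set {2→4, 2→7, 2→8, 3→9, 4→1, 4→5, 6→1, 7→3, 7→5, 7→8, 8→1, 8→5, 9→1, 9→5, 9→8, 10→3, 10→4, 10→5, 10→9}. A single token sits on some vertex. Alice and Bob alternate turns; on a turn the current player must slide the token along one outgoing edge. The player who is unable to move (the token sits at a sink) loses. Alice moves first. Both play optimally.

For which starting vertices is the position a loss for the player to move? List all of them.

1, 2, 3, 5

Positions with no move are L. A position that does have a move is losing for the player to move precisely when every available move leads to a winning position for the opponent. Fill in the labels:
Every edge goes from a vertex to one that appears earlier in the order 1, 5, 8, 9, 4, 3, 7, 10, 2, 6, so processing vertices in that order labels each vertex after all of its successors.
1: no outgoing edge → L
5: no outgoing edge → L
8: W (go to 5, an L position)
9: W (go to 5, an L position)
4: W (go to 5, an L position)
3: L (sole option 9(W) is W)
7: W (go to 3, an L position)
10: W (go to 3, an L position)
2: L (options 7(W), 4(W), 8(W) are all W)
6: W (go to 1, an L position)
Reading off the rows marked L gives the requested list; there are 4 such vertices.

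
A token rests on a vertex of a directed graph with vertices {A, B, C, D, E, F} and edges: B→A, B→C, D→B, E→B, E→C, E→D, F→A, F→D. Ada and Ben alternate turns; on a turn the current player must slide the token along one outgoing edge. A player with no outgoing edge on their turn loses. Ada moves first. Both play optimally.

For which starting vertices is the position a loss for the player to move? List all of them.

Classify positions by backward induction: terminal positions (no move available) are L. From any other position, the mover wins iff some move reaches an L.
Every edge goes from a vertex to one that appears earlier in the order C, A, B, D, F, E, so processing vertices in that order labels each vertex after all of its successors.
C: no outgoing edge → L
A: no outgoing edge → L
B: can move to A, which is L ⇒ W
D: the only move is to B(W), a W ⇒ L
F: can move to D, which is L ⇒ W
E: can move to D, which is L ⇒ W
Reading off the rows marked L gives the requested list; there are 3 such vertices.

A, C, D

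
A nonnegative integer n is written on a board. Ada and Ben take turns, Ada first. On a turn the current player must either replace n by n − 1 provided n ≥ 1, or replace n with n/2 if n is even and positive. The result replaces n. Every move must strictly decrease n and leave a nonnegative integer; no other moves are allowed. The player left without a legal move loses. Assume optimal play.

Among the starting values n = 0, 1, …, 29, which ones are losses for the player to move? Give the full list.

Compute win/loss labels from the base case upward. A position with no move is L. Any other position is W if it can reach an L in one move, else L.
n=0: no move → L
n=1: reaches L-position 0 → W
n=2: only reaches 1(W), which is W → L
n=3: reaches L-position 2 → W
n=4: reaches L-position 2 → W
n=5: only reaches 4(W), which is W → L
n=6: reaches L-position 5 → W
n=7: only reaches 6(W), which is W → L
n=8: reaches L-position 7 → W
n=9: only reaches 8(W), which is W → L
n=10: reaches L-position 5 → W
n=11: only reaches 10(W), which is W → L
n=12: reaches L-position 11 → W
n=13: only reaches 12(W), which is W → L
n=14: reaches L-position 7 → W
n=15: only reaches 14(W), which is W → L
n=16: reaches L-position 15 → W
n=17: only reaches 16(W), which is W → L
n=18: reaches L-position 9 → W
n=19: only reaches 18(W), which is W → L
n=20: reaches L-position 19 → W
n=21: only reaches 20(W), which is W → L
n=22: reaches L-position 11 → W
n=23: only reaches 22(W), which is W → L
n=24: reaches L-position 23 → W
n=25: only reaches 24(W), which is W → L
n=26: reaches L-position 13 → W
n=27: only reaches 26(W), which is W → L
n=28: reaches L-position 27 → W
n=29: only reaches 28(W), which is W → L
The losing starting values of n are exactly the entries labelled L in this table (15 of them).

0, 2, 5, 7, 9, 11, 13, 15, 17, 19, 21, 23, 25, 27, 29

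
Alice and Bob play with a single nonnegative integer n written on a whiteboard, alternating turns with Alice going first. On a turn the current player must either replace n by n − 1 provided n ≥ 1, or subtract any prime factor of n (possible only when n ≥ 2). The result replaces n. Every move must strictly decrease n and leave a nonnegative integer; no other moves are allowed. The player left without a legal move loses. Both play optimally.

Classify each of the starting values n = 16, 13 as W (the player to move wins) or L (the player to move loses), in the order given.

16: L, 13: W

Classify positions by backward induction: terminal positions (no move available) are L. From any other position, the mover wins iff some move reaches an L.
n=0: no move → L
n=1: can move to 0, which is L ⇒ W
n=2: can move to 0, which is L ⇒ W
n=3: can move to 0, which is L ⇒ W
n=4: moves to 2(W), 3(W); every one is W ⇒ L
n=5: can move to 0, which is L ⇒ W
n=6: can move to 4, which is L ⇒ W
n=7: can move to 0, which is L ⇒ W
n=8: moves to 6(W), 7(W); every one is W ⇒ L
n=9: can move to 8, which is L ⇒ W
n=10: can move to 8, which is L ⇒ W
n=11: can move to 0, which is L ⇒ W
n=12: moves to 9(W), 10(W), 11(W); every one is W ⇒ L
n=13: can move to 0, which is L ⇒ W
n=14: can move to 12, which is L ⇒ W
n=15: can move to 12, which is L ⇒ W
n=16: moves to 14(W), 15(W); every one is W ⇒ L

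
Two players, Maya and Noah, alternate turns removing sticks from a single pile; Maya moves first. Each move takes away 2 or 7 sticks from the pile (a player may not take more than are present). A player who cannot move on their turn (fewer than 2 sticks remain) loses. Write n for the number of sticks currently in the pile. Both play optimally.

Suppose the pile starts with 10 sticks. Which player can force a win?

Use the standard recursion: the mover loses at a terminal position; elsewhere, the mover wins exactly when some move hands the opponent an L position.
n=0: no move → L
n=1: no move → L
n=2: W (go to 0, an L position)
n=3: W (go to 1, an L position)
n=4: L (sole option 2(W) is W)
n=5: L (sole option 3(W) is W)
n=6: W (go to 4, an L position)
n=7: W (go to 5, an L position)
n=8: W (go to 1, an L position)
n=9: L (options 7(W), 2(W) are all W)
n=10: L (options 8(W), 3(W) are all W)
Every move from 10 reaches a W position, so the mover loses.

Noah wins.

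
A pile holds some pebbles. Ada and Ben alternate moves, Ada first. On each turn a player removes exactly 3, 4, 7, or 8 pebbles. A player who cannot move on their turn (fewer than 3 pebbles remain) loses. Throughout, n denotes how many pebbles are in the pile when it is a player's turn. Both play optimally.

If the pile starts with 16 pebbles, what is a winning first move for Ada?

Work bottom-up. With no move the player to move loses. Otherwise the position is W if at least one move leads to an L position for the opponent, and L if every move leads to a W.
n=0: no move → L
n=1: no move → L
n=2: no move → L
n=3: can move to 0, which is L ⇒ W
n=4: can move to 1, which is L ⇒ W
n=5: can move to 2, which is L ⇒ W
n=6: can move to 2, which is L ⇒ W
n=7: can move to 0, which is L ⇒ W
n=8: can move to 1, which is L ⇒ W
n=9: can move to 2, which is L ⇒ W
n=10: can move to 2, which is L ⇒ W
n=11: moves to 8(W), 7(W), 4(W), 3(W); every one is W ⇒ L
n=12: moves to 9(W), 8(W), 5(W), 4(W); every one is W ⇒ L
n=13: moves to 10(W), 9(W), 6(W), 5(W); every one is W ⇒ L
n=14: can move to 11, which is L ⇒ W
n=15: can move to 12, which is L ⇒ W
n=16: can move to 13, which is L ⇒ W
From 16, the L positions reachable in one move are: 13, 12. Any move reaching one of these is winning.

Remove 3, leaving 13.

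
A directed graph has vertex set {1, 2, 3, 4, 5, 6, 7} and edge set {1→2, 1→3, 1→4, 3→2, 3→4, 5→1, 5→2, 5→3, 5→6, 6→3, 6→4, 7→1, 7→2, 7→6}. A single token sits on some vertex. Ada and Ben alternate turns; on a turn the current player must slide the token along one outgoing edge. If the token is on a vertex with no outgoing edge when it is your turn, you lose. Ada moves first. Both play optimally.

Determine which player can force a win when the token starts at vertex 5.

Work bottom-up. With no move the player to move loses. Otherwise the position is W if at least one move leads to an L position for the opponent, and L if every move leads to a W.
Every edge goes from a vertex to one that appears earlier in the order 4, 2, 3, 1, 6, 7, 5, so processing vertices in that order labels each vertex after all of its successors.
4: no outgoing edge → L
2: no outgoing edge → L
3: can move to 2, which is L ⇒ W
1: can move to 2, which is L ⇒ W
6: can move to 4, which is L ⇒ W
7: can move to 2, which is L ⇒ W
5: can move to 2, which is L ⇒ W
The starting position 5 is W: Ada should move to 2, handing over an L position.

Ada wins.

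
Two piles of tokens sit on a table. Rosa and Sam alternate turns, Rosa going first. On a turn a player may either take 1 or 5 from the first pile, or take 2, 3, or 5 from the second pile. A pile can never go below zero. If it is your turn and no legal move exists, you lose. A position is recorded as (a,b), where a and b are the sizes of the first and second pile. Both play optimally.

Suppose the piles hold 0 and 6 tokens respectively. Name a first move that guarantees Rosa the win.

Move to (0,1).

Label each position W (a win for the player to move) or L (a loss). A position with no legal move is L; any other position is W exactly when some move reaches an L, and L when every move reaches a W.
No move ever increases a pile, so every position that can arise here has a ≤ 0 and b ≤ 6; it is enough to label the cells with 0 ≤ a ≤ 0 and 0 ≤ b ≤ 6.
Every move lowers a or b (never raises either), so fill the grid row by row in increasing a, and left to right within a row: each cell's successors are then already labelled.
      b=0  b=1  b=2  b=3  b=4  b=5  b=6
a=0:    L    L    W    W    W    W    W
Cells with no legal move (terminal, hence L): (0,0), (0,1).
Every other cell has at least one move into one of the L cells above, so it is W.
From (0,6), the L positions reachable in one move are: (0,1).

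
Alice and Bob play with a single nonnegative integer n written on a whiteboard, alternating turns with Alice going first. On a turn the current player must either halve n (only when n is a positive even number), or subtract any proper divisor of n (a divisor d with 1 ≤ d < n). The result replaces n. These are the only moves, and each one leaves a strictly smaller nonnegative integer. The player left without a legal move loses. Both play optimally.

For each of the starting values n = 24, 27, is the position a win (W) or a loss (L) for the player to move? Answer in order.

Build the W/L table. Terminal = L. A non-terminal position is W if it has a move to some L; otherwise it is L.
n=0: no move → L
n=1: no move → L
n=2: reaches L-position 1 → W
n=3: only reaches 2(W), which is W → L
n=4: reaches L-position 3 → W
n=5: only reaches 4(W), which is W → L
n=6: reaches L-position 3 → W
n=7: only reaches 6(W), which is W → L
n=8: reaches L-position 7 → W
n=9: only reaches 6(W), 8(W), all W → L
n=10: reaches L-position 5 → W
n=11: only reaches 10(W), which is W → L
n=12: reaches L-position 9 → W
n=13: only reaches 12(W), which is W → L
n=14: reaches L-position 7 → W
n=15: only reaches 10(W), 12(W), 14(W), all W → L
n=16: reaches L-position 15 → W
n=17: only reaches 16(W), which is W → L
n=18: reaches L-position 9 → W
n=19: only reaches 18(W), which is W → L
n=20: reaches L-position 15 → W
n=21: only reaches 14(W), 18(W), 20(W), all W → L
n=22: reaches L-position 11 → W
n=23: only reaches 22(W), which is W → L
n=24: reaches L-position 21 → W
n=25: only reaches 20(W), 24(W), all W → L
n=26: reaches L-position 13 → W
n=27: only reaches 18(W), 24(W), 26(W), all W → L

24: W, 27: L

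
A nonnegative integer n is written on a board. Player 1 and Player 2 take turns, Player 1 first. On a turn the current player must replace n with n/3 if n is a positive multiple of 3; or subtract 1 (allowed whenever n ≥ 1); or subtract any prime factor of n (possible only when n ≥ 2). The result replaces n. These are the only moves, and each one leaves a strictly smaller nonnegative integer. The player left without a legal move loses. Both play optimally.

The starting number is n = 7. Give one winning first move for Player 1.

Move to 0.

Use the standard recursion: the mover loses at a terminal position; elsewhere, the mover wins exactly when some move hands the opponent an L position.
n=0: no move → L
n=1: reaches L-position 0 → W
n=2: reaches L-position 0 → W
n=3: reaches L-position 0 → W
n=4: only reaches 2(W), 3(W), all W → L
n=5: reaches L-position 0 → W
n=6: reaches L-position 4 → W
n=7: reaches L-position 0 → W
From 7, the L positions reachable in one move are: 0.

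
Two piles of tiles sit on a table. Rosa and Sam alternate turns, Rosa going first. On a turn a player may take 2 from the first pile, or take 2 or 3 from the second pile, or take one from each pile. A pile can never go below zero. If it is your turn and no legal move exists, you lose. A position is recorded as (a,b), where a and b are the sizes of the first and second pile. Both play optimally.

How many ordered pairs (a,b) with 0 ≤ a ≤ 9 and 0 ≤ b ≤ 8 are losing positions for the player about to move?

Positions with no move are L. A position that does have a move is losing for the player to move precisely when every available move leads to a winning position for the opponent. Fill in the labels:
Every move lowers a or b (never raises either), so fill the grid row by row in increasing a, and left to right within a row: each cell's successors are then already labelled.
      b=0  b=1  b=2  b=3  b=4  b=5  b=6  b=7  b=8
a=0:    L    L    W    W    W    L    L    W    W
a=1:    L    W    W    W    L    L    W    W    W
a=2:    W    W    L    L    W    W    W    L    L
a=3:    W    L    L    W    W    W    L    L    W
a=4:    L    L    W    W    W    L    L    W    W
a=5:    L    W    W    W    L    L    W    W    W
a=6:    W    W    L    L    W    W    W    L    L
a=7:    W    L    L    W    W    W    L    L    W
a=8:    L    L    W    W    W    L    L    W    W
a=9:    L    W    W    W    L    L    W    W    W
Cells with no legal move (terminal, hence L): (0,0), (0,1), (1,0).
The remaining L cells, each justified by listing all of its moves:
(0,5): only reaches (0,3)(W), (0,2)(W), all W → L
(0,6): only reaches (0,4)(W), (0,3)(W), all W → L
(1,4): only reaches (1,2)(W), (1,1)(W), (0,3)(W), all W → L
(1,5): only reaches (1,3)(W), (1,2)(W), (0,4)(W), all W → L
(2,2): only reaches (0,2)(W), (2,0)(W), (1,1)(W), all W → L
(2,3): only reaches (0,3)(W), (2,1)(W), (2,0)(W), (1,2)(W), all W → L
(2,7): only reaches (0,7)(W), (2,5)(W), (2,4)(W), (1,6)(W), all W → L
(2,8): only reaches (0,8)(W), (2,6)(W), (2,5)(W), (1,7)(W), all W → L
(3,1): only reaches (1,1)(W), (2,0)(W), all W → L
(3,2): only reaches (1,2)(W), (3,0)(W), (2,1)(W), all W → L
(3,6): only reaches (1,6)(W), (3,4)(W), (3,3)(W), (2,5)(W), all W → L
(3,7): only reaches (1,7)(W), (3,5)(W), (3,4)(W), (2,6)(W), all W → L
(4,0): only reaches (2,0)(W), which is W → L
(4,1): only reaches (2,1)(W), (3,0)(W), all W → L
(4,5): only reaches (2,5)(W), (4,3)(W), (4,2)(W), (3,4)(W), all W → L
(4,6): only reaches (2,6)(W), (4,4)(W), (4,3)(W), (3,5)(W), all W → L
(5,0): only reaches (3,0)(W), which is W → L
(5,4): only reaches (3,4)(W), (5,2)(W), (5,1)(W), (4,3)(W), all W → L
(5,5): only reaches (3,5)(W), (5,3)(W), (5,2)(W), (4,4)(W), all W → L
(6,2): only reaches (4,2)(W), (6,0)(W), (5,1)(W), all W → L
(6,3): only reaches (4,3)(W), (6,1)(W), (6,0)(W), (5,2)(W), all W → L
(6,7): only reaches (4,7)(W), (6,5)(W), (6,4)(W), (5,6)(W), all W → L
(6,8): only reaches (4,8)(W), (6,6)(W), (6,5)(W), (5,7)(W), all W → L
(7,1): only reaches (5,1)(W), (6,0)(W), all W → L
(7,2): only reaches (5,2)(W), (7,0)(W), (6,1)(W), all W → L
(7,6): only reaches (5,6)(W), (7,4)(W), (7,3)(W), (6,5)(W), all W → L
(7,7): only reaches (5,7)(W), (7,5)(W), (7,4)(W), (6,6)(W), all W → L
(8,0): only reaches (6,0)(W), which is W → L
(8,1): only reaches (6,1)(W), (7,0)(W), all W → L
(8,5): only reaches (6,5)(W), (8,3)(W), (8,2)(W), (7,4)(W), all W → L
(8,6): only reaches (6,6)(W), (8,4)(W), (8,3)(W), (7,5)(W), all W → L
(9,0): only reaches (7,0)(W), which is W → L
(9,4): only reaches (7,4)(W), (9,2)(W), (9,1)(W), (8,3)(W), all W → L
(9,5): only reaches (7,5)(W), (9,3)(W), (9,2)(W), (8,4)(W), all W → L
Every other cell has at least one move into one of the L cells above, so it is W.
L cells per row: a=0: 4, a=1: 3, a=2: 4, a=3: 4, a=4: 4, a=5: 3, a=6: 4, a=7: 4, a=8: 4, a=9: 3; total 37.

37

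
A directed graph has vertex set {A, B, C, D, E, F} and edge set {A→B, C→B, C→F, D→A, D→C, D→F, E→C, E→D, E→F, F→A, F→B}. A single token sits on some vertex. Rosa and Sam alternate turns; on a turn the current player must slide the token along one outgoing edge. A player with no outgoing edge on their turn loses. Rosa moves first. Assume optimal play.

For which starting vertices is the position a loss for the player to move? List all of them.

B, D

Positions with no move are L. A position that does have a move is losing for the player to move precisely when every available move leads to a winning position for the opponent. Fill in the labels:
Every edge goes from a vertex to one that appears earlier in the order B, A, F, C, D, E, so processing vertices in that order labels each vertex after all of its successors.
B: no outgoing edge → L
A: →B(L), so W
F: →B(L), so W
C: →B(L), so W
D: →C(W), F(W), A(W) — all W, so L
E: →D(L), so W
The losing starting vertices are exactly the entries labelled L in this table (2 of them).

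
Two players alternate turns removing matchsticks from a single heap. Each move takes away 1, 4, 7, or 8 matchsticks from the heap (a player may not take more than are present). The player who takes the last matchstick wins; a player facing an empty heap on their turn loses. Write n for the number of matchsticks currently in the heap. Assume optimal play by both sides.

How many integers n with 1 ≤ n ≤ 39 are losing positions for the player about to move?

Label each position W (a win for the player to move) or L (a loss). A position with no legal move is L; any other position is W exactly when some move reaches an L, and L when every move reaches a W.
n=0: no move → L
n=1: →0(L), so W
n=2: →1(W) only, which is W, so L
n=3: →2(L), so W
n=4: →0(L), so W
n=5: →4(W), 1(W) — all W, so L
n=6: →5(L), so W
n=7: →0(L), so W
n=8: →0(L), so W
n=9: →5(L), so W
n=10: →2(L), so W
n=11: →10(W), 7(W), 4(W), 3(W) — all W, so L
n=12: →11(L), so W
n=13: →5(L), so W
n=14: →13(W), 10(W), 7(W), 6(W) — all W, so L
n=15: →14(L), so W
n=16: →15(W), 12(W), 9(W), 8(W) — all W, so L
n=17: →16(L), so W
n=18: →14(L), so W
n=19: →11(L), so W
n=20: →16(L), so W
n=21: →14(L), so W
n=22: →14(L), so W
n=23: →16(L), so W
n=24: →16(L), so W
n=25: →24(W), 21(W), 18(W), 17(W) — all W, so L
n=26: →25(L), so W
n=27: →26(W), 23(W), 20(W), 19(W) — all W, so L
n=28: →27(L), so W
n=29: →25(L), so W
n=30: →29(W), 26(W), 23(W), 22(W) — all W, so L
n=31: →30(L), so W
n=32: →25(L), so W
n=33: →25(L), so W
n=34: →30(L), so W
n=35: →27(L), so W
n=36: →35(W), 32(W), 29(W), 28(W) — all W, so L
n=37: →36(L), so W
n=38: →30(L), so W
n=39: →38(W), 35(W), 32(W), 31(W) — all W, so L
L entries with 1 ≤ n ≤ 39 (n=0 is outside the asked range and is not counted): n = 2, 5, 11, 14, 16, 25, 27, 30, 36, 39; that makes 10.

10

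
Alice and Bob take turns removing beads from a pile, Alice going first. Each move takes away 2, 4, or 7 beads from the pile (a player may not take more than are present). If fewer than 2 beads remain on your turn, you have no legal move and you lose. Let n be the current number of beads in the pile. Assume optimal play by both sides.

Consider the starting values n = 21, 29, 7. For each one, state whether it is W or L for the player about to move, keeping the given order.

Positions with no move are L. A position that does have a move is losing for the player to move precisely when every available move leads to a winning position for the opponent. Fill in the labels:
n=0: no move → L
n=1: no move → L
n=2: reaches L-position 0 → W
n=3: reaches L-position 1 → W
n=4: reaches L-position 0 → W
n=5: reaches L-position 1 → W
n=6: only reaches 4(W), 2(W), all W → L
n=7: reaches L-position 0 → W
n=8: reaches L-position 6 → W
n=9: only reaches 7(W), 5(W), 2(W), all W → L
n=10: reaches L-position 6 → W
n=11: reaches L-position 9 → W
n=12: only reaches 10(W), 8(W), 5(W), all W → L
n=13: reaches L-position 9 → W
n=14: reaches L-position 12 → W
n=15: only reaches 13(W), 11(W), 8(W), all W → L
n=16: reaches L-position 12 → W
n=17: reaches L-position 15 → W
n=18: only reaches 16(W), 14(W), 11(W), all W → L
n=19: reaches L-position 15 → W
n=20: reaches L-position 18 → W
n=21: only reaches 19(W), 17(W), 14(W), all W → L
n=22: reaches L-position 18 → W
n=23: reaches L-position 21 → W
n=24: only reaches 22(W), 20(W), 17(W), all W → L
n=25: reaches L-position 21 → W
n=26: reaches L-position 24 → W
n=27: only reaches 25(W), 23(W), 20(W), all W → L
n=28: reaches L-position 24 → W
n=29: reaches L-position 27 → W

21: L, 29: W, 7: W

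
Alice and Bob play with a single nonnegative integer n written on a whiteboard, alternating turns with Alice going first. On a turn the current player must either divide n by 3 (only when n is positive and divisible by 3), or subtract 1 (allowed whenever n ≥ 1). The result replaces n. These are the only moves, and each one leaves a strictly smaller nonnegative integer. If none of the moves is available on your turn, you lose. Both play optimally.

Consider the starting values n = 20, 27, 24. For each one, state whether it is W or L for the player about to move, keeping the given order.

Label each position W (a win for the player to move) or L (a loss). A position with no legal move is L; any other position is W exactly when some move reaches an L, and L when every move reaches a W.
n=0: no move → L
n=1: →0(L), so W
n=2: →1(W) only, which is W, so L
n=3: →2(L), so W
n=4: →3(W) only, which is W, so L
n=5: →4(L), so W
n=6: →2(L), so W
n=7: →6(W) only, which is W, so L
n=8: →7(L), so W
n=9: →3(W), 8(W) — all W, so L
n=10: →9(L), so W
n=11: →10(W) only, which is W, so L
n=12: →4(L), so W
n=13: →12(W) only, which is W, so L
n=14: →13(L), so W
n=15: →5(W), 14(W) — all W, so L
n=16: →15(L), so W
n=17: →16(W) only, which is W, so L
n=18: →17(L), so W
n=19: →18(W) only, which is W, so L
n=20: →19(L), so W
n=21: →7(L), so W
n=22: →21(W) only, which is W, so L
n=23: →22(L), so W
n=24: →8(W), 23(W) — all W, so L
n=25: →24(L), so W
n=26: →25(W) only, which is W, so L
n=27: →9(L), so W

20: W, 27: W, 24: L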